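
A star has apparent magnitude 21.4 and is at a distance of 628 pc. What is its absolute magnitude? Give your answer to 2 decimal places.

M ≈ 12.41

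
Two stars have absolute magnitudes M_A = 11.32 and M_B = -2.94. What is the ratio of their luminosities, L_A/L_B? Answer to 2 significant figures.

L_A/L_B ≈ 2.0×10^-6

ΔM = M_A − M_B = 14.26
L_A/L_B = 10^(−0.4 ΔM) = 10^-5.704 = 1.977×10^-6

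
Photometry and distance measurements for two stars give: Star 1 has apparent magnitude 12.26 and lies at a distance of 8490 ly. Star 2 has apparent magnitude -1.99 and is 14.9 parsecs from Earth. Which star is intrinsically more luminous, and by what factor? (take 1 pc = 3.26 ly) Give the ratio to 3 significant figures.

Star 2 is more luminous, by a factor of 16.4.

Star 1: d = 8490 ly / 3.26 = 2604 pc
Star 1: M = m − 5 log₁₀ d + 5 = 12.26 − 5·3.4157 + 5 = 0.182
Star 2: M = m − 5 log₁₀ d + 5 = -1.99 − 5·1.1732 + 5 = -2.856
ΔM = M_1 − M_2 = 0.182 − (-2.856) = 3.037; smaller M is more luminous → Star 2.
L ratio = 10^(0.4 |ΔM|) = 10^1.215 = 16.41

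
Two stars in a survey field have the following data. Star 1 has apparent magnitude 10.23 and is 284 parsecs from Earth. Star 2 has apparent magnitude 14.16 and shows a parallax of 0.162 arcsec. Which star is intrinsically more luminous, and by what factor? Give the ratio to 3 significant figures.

Star 1 is more luminous, by a factor of 79000.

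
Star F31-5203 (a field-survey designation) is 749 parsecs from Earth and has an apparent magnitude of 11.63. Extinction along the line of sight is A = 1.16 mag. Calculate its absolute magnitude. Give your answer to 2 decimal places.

M ≈ 1.10

5 log₁₀(d/10 pc) = 5 log₁₀(749.0) − 5 = 9.372
M = m − 5 log₁₀(d/10) − A = 11.63 − 9.372 − 1.16 = 1.098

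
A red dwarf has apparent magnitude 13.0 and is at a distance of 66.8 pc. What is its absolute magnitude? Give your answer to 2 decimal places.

M ≈ 8.88

5 log₁₀(d/10 pc) = 5 log₁₀(66.80) − 5 = 4.124
M = m − 5 log₁₀(d/10) = 13.0 − 4.124 = 8.876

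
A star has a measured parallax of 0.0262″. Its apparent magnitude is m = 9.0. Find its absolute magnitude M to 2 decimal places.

d = 1/p = 1/0.0262″ = 38.17 pc
5 log₁₀(d/10 pc) = 5 log₁₀(38.17) − 5 = 2.908
M = m − 5 log₁₀(d/10) = 9.0 − 2.908 = 6.092

M ≈ 6.09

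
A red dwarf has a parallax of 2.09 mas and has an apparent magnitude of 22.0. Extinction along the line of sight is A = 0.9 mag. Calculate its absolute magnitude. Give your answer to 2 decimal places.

M ≈ 12.70

p = 2.09 mas = 2.09×10^-3″ → d = 1/p = 478.5 pc
5 log₁₀(d/10 pc) = 5 log₁₀(478.5) − 5 = 8.399
M = m − 5 log₁₀(d/10) − A = 22.0 − 8.399 − 0.9 = 12.701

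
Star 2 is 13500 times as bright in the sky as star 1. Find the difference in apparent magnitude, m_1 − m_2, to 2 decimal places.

m_1 − m_2 ≈ 10.33

Pogson: Δm = −2.5 log₁₀(ratio) = −2.5 log₁₀(13500) = −2.5 × 4.1303 = -10.326
Star 2 is brighter so has the smaller magnitude: m_1 − m_2 is positive.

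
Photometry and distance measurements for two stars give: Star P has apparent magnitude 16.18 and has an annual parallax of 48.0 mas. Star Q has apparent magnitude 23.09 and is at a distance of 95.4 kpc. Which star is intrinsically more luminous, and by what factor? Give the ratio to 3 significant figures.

Star Q is more luminous, by a factor of 36100.

Star P: p = 48.0 mas = 0.0480″ → d = 1/p = 20.83 pc
Star P: M = m − 5 log₁₀ d + 5 = 16.18 − 5·1.3188 + 5 = 14.586
Star Q: d = 95.4 kpc = 95400 pc
Star Q: M = m − 5 log₁₀ d + 5 = 23.09 − 5·4.9795 + 5 = 3.192
ΔM = M_P − M_Q = 14.586 − (3.192) = 11.394; smaller M is more luminous → Star Q.
L ratio = 10^(0.4 |ΔM|) = 10^4.558 = 36110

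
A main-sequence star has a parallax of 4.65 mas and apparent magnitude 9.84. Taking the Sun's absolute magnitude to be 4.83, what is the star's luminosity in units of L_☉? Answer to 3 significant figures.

d = 1/p = 1000/4.65 mas = 215.1 pc
M = m − 5 log₁₀ d + 5 = 9.84 − 5·2.3325 + 5 = 3.177
M − M_☉ = 3.177 − 4.83 = -1.653
L/L_☉ = 10^(−0.4 × -1.653) = 4.582

L/L_☉ ≈ 4.58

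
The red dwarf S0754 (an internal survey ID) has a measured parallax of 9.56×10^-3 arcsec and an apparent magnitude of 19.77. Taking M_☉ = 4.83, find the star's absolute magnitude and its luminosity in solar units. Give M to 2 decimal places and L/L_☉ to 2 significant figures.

d = 1/p = 1/9.56×10^-3″ = 104.6 pc
M = m − 5 log₁₀ d + 5 = 19.77 − 5·2.0195 + 5 = 14.672
M − M_☉ = 14.672 − 4.83 = 9.842
L/L_☉ = 10^(−0.4 × 9.842) = 1.156×10^-4

M ≈ 14.67; L/L_☉ ≈ 1.2×10^-4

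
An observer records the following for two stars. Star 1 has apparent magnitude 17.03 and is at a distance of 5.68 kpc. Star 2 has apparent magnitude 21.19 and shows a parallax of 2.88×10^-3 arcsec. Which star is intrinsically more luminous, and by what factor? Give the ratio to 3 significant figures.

Star 1 is more luminous, by a factor of 12300.

Star 1: d = 5.68 kpc = 5680 pc
Star 1: M = m − 5 log₁₀ d + 5 = 17.03 − 5·3.7543 + 5 = 3.258
Star 2: d = 1/p = 1/2.88×10^-3″ = 347.2 pc
Star 2: M = m − 5 log₁₀ d + 5 = 21.19 − 5·2.5406 + 5 = 13.487
ΔM = M_1 − M_2 = 3.258 − (13.487) = -10.229; smaller M is more luminous → Star 1.
L ratio = 10^(0.4 |ΔM|) = 10^4.091 = 12340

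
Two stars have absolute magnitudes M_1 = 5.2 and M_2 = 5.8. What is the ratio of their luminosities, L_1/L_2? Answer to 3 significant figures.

ΔM = M_1 − M_2 = -0.6
L_1/L_2 = 10^(−0.4 ΔM) = 10^0.240 = 1.738

L_1/L_2 ≈ 1.74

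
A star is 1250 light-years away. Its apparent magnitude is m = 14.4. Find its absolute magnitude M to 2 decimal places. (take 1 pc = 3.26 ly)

M ≈ 6.48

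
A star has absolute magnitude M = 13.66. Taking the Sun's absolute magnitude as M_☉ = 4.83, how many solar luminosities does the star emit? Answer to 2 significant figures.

L/L_☉ ≈ 2.9×10^-4

M − M_☉ = 13.66 − 4.83 = 8.830
L/L_☉ = 10^(−0.4 (M − M_☉)) = 10^-3.532 = 2.938×10^-4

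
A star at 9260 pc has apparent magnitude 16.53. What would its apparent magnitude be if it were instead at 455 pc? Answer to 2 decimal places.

m ≈ 9.99

Flux ∝ 1/d², so Δm = 5 log₁₀(d₂/d₁) = 5 log₁₀(455/9260) = -6.543
m₂ = m₁ + Δm = 16.53 + (-6.543) = 9.987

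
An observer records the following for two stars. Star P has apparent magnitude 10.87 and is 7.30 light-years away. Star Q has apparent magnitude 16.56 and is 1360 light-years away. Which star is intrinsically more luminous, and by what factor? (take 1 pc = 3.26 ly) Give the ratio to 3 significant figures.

Star P: d = 7.30 ly / 3.26 = 2.239 pc
Star P: M = m − 5 log₁₀ d + 5 = 10.87 − 5·0.3501 + 5 = 14.119
Star Q: d = 1360 ly / 3.26 = 417.2 pc
Star Q: M = m − 5 log₁₀ d + 5 = 16.56 − 5·2.6203 + 5 = 8.458
ΔM = M_P − M_Q = 14.119 − (8.458) = 5.661; smaller M is more luminous → Star Q.
L ratio = 10^(0.4 |ΔM|) = 10^2.264 = 183.8

Star Q is more luminous, by a factor of 184.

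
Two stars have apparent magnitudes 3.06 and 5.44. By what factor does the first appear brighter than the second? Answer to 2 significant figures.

Magnitude difference = -2.38
Flux ratio = 10^(−0.4 Δm) = 10^(−0.4 × -2.38) = 10^0.952 = 8.954

9.0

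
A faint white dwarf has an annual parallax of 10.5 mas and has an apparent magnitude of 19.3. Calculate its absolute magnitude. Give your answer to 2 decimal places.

M ≈ 14.41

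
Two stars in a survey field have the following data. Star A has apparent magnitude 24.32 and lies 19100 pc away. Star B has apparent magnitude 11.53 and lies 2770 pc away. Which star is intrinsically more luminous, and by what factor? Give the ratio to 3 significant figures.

Star A: M = m − 5 log₁₀ d + 5 = 24.32 − 5·4.2810 + 5 = 7.915
Star B: M = m − 5 log₁₀ d + 5 = 11.53 − 5·3.4425 + 5 = -0.682
ΔM = M_A − M_B = 7.915 − (-0.682) = 8.597; smaller M is more luminous → Star B.
L ratio = 10^(0.4 |ΔM|) = 10^3.439 = 2747

Star B is more luminous, by a factor of 2750.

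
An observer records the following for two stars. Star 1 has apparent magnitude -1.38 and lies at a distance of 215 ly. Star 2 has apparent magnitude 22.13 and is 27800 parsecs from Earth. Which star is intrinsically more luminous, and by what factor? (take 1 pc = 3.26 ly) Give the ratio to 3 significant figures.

Star 1: d = 215 ly / 3.26 = 65.95 pc
Star 1: M = m − 5 log₁₀ d + 5 = -1.38 − 5·1.8192 + 5 = -5.476
Star 2: M = m − 5 log₁₀ d + 5 = 22.13 − 5·4.4440 + 5 = 4.910
ΔM = M_1 − M_2 = -5.476 − (4.910) = -10.386; smaller M is more luminous → Star 1.
L ratio = 10^(0.4 |ΔM|) = 10^4.154 = 14270

Star 1 is more luminous, by a factor of 14300.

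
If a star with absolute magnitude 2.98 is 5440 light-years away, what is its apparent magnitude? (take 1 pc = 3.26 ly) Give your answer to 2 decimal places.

m ≈ 14.09

d = 5440 ly / 3.26 = 1669 pc
m = M + 5 log₁₀ d − 5 = 2.98 + 5·3.2224 − 5 = 14.092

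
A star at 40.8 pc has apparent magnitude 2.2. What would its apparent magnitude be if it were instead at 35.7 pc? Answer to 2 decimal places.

m ≈ 1.91

Flux ∝ 1/d², so Δm = 5 log₁₀(d₂/d₁) = 5 log₁₀(35.7/40.8) = -0.290
m₂ = m₁ + Δm = 2.2 + (-0.290) = 1.910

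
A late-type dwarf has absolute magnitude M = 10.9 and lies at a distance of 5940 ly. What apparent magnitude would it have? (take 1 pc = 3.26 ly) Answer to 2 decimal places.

d = 5940 ly / 3.26 = 1822 pc
m = M + 5 log₁₀ d − 5 = 10.9 + 5·3.2606 − 5 = 22.203

m ≈ 22.20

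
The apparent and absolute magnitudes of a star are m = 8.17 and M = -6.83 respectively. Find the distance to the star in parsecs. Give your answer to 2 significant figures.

d ≈ 10000 pc

μ = m − M = 15.000
m − M = 5 log₁₀ d − 5
log₁₀ d = (m − M)/5 + 1 = 4.0000
d = 10^4.0000 = 10000 pc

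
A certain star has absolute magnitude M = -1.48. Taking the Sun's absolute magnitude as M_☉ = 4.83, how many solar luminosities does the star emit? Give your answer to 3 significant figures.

L/L_☉ ≈ 334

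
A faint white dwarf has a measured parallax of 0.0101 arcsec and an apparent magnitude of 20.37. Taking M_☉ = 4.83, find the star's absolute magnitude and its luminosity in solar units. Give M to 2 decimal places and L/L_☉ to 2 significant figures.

M ≈ 15.39; L/L_☉ ≈ 6.0×10^-5

d = 1/p = 1/0.0101″ = 99.01 pc
M = m − 5 log₁₀ d + 5 = 20.37 − 5·1.9957 + 5 = 15.392
M − M_☉ = 15.392 − 4.83 = 10.562
L/L_☉ = 10^(−0.4 × 10.562) = 5.962×10^-5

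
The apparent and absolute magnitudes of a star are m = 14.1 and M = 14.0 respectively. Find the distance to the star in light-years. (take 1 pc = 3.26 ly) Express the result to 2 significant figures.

d ≈ 34 ly

μ = m − M = 0.100
m − M = 5 log₁₀ d − 5
log₁₀ d = (m − M)/5 + 1 = 1.0200
d = 10^1.0200 = 10.47 pc
= 34.14 ly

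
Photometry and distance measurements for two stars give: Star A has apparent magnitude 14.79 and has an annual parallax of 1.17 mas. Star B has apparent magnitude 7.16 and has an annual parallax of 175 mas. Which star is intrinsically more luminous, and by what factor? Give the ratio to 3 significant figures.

Star A: p = 1.17 mas = 1.17×10^-3″ → d = 1/p = 854.7 pc
Star A: M = m − 5 log₁₀ d + 5 = 14.79 − 5·2.9318 + 5 = 5.131
Star B: p = 175 mas = 0.175″ → d = 1/p = 5.714 pc
Star B: M = m − 5 log₁₀ d + 5 = 7.16 − 5·0.7570 + 5 = 8.375
ΔM = M_A − M_B = 5.131 − (8.375) = -3.244; smaller M is more luminous → Star A.
L ratio = 10^(0.4 |ΔM|) = 10^1.298 = 19.85

Star A is more luminous, by a factor of 19.8.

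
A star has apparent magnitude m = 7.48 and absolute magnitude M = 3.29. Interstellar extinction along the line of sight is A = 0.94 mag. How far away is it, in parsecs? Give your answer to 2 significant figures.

m − M = 5 log₁₀(d/10 pc) + A  ⇒  7.48 − (3.29) − 0.94 = 5 log₁₀(d/10)
3.250 = 5 log₁₀(d/10)
log₁₀ d = (m − M − A)/5 + 1 = 1.6500
d = 10^1.6500 = 44.67 pc

d ≈ 45 pc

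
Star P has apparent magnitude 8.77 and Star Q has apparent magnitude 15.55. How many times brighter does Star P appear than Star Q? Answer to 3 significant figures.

515

Magnitude difference = -6.78
Flux ratio = 10^(−0.4 Δm) = 10^(−0.4 × -6.78) = 10^2.712 = 515.2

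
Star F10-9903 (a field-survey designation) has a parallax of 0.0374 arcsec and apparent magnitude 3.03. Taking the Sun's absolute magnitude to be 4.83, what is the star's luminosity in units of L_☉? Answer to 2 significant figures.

L/L_☉ ≈ 38

d = 1/p = 1/0.0374″ = 26.74 pc
M = m − 5 log₁₀ d + 5 = 3.03 − 5·1.4271 + 5 = 0.894
M − M_☉ = 0.894 − 4.83 = -3.936
L/L_☉ = 10^(−0.4 × -3.936) = 37.52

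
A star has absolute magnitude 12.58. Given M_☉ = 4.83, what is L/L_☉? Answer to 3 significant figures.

M − M_☉ = 12.58 − 4.83 = 7.750
L/L_☉ = 10^(−0.4 (M − M_☉)) = 10^-3.100 = 7.943×10^-4

L/L_☉ ≈ 7.94×10^-4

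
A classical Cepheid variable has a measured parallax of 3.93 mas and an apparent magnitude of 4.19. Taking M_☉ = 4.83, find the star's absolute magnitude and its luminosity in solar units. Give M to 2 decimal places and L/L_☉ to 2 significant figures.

M ≈ -2.84; L/L_☉ ≈ 1200

d = 1/p = 1000/3.93 mas = 254.5 pc
M = m − 5 log₁₀ d + 5 = 4.19 − 5·2.4056 + 5 = -2.838
M − M_☉ = -2.838 − 4.83 = -7.668
L/L_☉ = 10^(−0.4 × -7.668) = 1167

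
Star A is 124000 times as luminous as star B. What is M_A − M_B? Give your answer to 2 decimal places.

Pogson: ΔM = −2.5 log₁₀(ratio) = −2.5 log₁₀(124000) = −2.5 × 5.0934 = -12.734
Star A is brighter, so it has the smaller magnitude: the difference is negative.

M_A − M_B ≈ -12.73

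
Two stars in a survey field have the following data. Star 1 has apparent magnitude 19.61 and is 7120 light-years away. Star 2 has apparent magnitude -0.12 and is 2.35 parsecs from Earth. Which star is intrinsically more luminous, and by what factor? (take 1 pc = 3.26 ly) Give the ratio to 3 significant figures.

Star 2 is more luminous, by a factor of 90.3.

Star 1: d = 7120 ly / 3.26 = 2184 pc
Star 1: M = m − 5 log₁₀ d + 5 = 19.61 − 5·3.3393 + 5 = 7.914
Star 2: M = m − 5 log₁₀ d + 5 = -0.12 − 5·0.3711 + 5 = 3.025
ΔM = M_1 − M_2 = 7.914 − (3.025) = 4.889; smaller M is more luminous → Star 2.
L ratio = 10^(0.4 |ΔM|) = 10^1.956 = 90.28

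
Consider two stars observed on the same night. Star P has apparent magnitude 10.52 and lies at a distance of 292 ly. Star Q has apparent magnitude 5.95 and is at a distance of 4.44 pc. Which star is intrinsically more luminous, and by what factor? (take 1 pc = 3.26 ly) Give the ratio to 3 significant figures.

Star P: d = 292 ly / 3.26 = 89.57 pc
Star P: M = m − 5 log₁₀ d + 5 = 10.52 − 5·1.9522 + 5 = 5.759
Star Q: M = m − 5 log₁₀ d + 5 = 5.95 − 5·0.6474 + 5 = 7.713
ΔM = M_P − M_Q = 5.759 − (7.713) = -1.954; smaller M is more luminous → Star P.
L ratio = 10^(0.4 |ΔM|) = 10^0.782 = 6.047

Star P is more luminous, by a factor of 6.05.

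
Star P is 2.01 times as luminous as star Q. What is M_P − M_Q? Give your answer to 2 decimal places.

Pogson: ΔM = −2.5 log₁₀(ratio) = −2.5 log₁₀(2.01) = −2.5 × 0.3032 = -0.758
Star P is brighter, so it has the smaller magnitude: the difference is negative.

M_P − M_Q ≈ -0.76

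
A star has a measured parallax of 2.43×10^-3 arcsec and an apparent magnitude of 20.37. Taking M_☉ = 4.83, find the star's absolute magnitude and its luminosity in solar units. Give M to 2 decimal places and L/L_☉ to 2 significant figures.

M ≈ 12.30; L/L_☉ ≈ 1.0×10^-3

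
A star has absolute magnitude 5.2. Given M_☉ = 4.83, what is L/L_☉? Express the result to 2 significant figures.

L/L_☉ ≈ 0.71

M − M_☉ = 5.2 − 4.83 = 0.370
L/L_☉ = 10^(−0.4 (M − M_☉)) = 10^-0.148 = 0.7112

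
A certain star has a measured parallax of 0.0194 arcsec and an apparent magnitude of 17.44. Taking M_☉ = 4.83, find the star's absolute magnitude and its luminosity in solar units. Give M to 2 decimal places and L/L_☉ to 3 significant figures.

d = 1/p = 1/0.0194″ = 51.55 pc
M = m − 5 log₁₀ d + 5 = 17.44 − 5·1.7122 + 5 = 13.879
M − M_☉ = 13.879 − 4.83 = 9.049
L/L_☉ = 10^(−0.4 × 9.049) = 2.401×10^-4

M ≈ 13.88; L/L_☉ ≈ 2.40×10^-4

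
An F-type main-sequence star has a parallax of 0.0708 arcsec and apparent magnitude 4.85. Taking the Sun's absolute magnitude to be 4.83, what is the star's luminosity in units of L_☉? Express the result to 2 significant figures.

d = 1/p = 1/0.0708″ = 14.12 pc
M = m − 5 log₁₀ d + 5 = 4.85 − 5·1.1500 + 5 = 4.100
M − M_☉ = 4.100 − 4.83 = -0.730
L/L_☉ = 10^(−0.4 × -0.730) = 1.959

L/L_☉ ≈ 2.0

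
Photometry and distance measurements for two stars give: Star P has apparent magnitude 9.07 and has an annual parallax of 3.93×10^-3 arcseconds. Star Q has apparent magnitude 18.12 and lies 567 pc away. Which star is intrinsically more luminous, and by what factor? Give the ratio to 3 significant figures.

Star P: d = 1/p = 1/3.93×10^-3″ = 254.5 pc
Star P: M = m − 5 log₁₀ d + 5 = 9.07 − 5·2.4056 + 5 = 2.042
Star Q: M = m − 5 log₁₀ d + 5 = 18.12 − 5·2.7536 + 5 = 9.352
ΔM = M_P − M_Q = 2.042 − (9.352) = -7.310; smaller M is more luminous → Star P.
L ratio = 10^(0.4 |ΔM|) = 10^2.924 = 839.6

Star P is more luminous, by a factor of 840.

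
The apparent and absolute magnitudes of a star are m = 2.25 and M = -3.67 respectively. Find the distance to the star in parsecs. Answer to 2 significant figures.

Distance modulus: m − M = 2.25 − (-3.67) = 5.920
m − M = 5 log₁₀ d − 5
log₁₀ d = (m − M)/5 + 1 = 2.1840
d = 10^2.1840 = 152.8 pc

d ≈ 150 pc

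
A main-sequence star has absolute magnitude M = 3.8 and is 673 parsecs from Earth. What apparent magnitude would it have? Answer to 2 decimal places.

m ≈ 12.94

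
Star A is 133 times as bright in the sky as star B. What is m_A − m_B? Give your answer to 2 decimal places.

Pogson: Δm = −2.5 log₁₀(ratio) = −2.5 log₁₀(133) = −2.5 × 2.1239 = -5.310
Star A is brighter, so it has the smaller magnitude: the difference is negative.

m_A − m_B ≈ -5.31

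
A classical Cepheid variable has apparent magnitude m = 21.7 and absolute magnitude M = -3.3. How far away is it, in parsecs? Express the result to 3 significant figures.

Distance modulus: m − M = 21.7 − (-3.3) = 25.000
m − M = 5 log₁₀ d − 5
log₁₀ d = (m − M)/5 + 1 = 6.0000
d = 10^6.0000 = 1.000×10^6 pc

d ≈ 1.00×10^6 pc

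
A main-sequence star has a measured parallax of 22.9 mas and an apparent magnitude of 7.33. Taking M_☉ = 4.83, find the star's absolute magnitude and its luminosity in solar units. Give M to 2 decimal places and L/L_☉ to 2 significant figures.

d = 1/p = 1000/22.9 mas = 43.67 pc
M = m − 5 log₁₀ d + 5 = 7.33 − 5·1.6402 + 5 = 4.129
M − M_☉ = 4.129 − 4.83 = -0.701
L/L_☉ = 10^(−0.4 × -0.701) = 1.907

M ≈ 4.13; L/L_☉ ≈ 1.9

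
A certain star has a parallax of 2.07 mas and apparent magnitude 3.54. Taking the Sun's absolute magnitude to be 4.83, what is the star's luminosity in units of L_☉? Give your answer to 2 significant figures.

d = 1/p = 1000/2.07 mas = 483.1 pc
M = m − 5 log₁₀ d + 5 = 3.54 − 5·2.6840 + 5 = -4.880
M − M_☉ = -4.880 − 4.83 = -9.710
L/L_☉ = 10^(−0.4 × -9.710) = 7657

L/L_☉ ≈ 7700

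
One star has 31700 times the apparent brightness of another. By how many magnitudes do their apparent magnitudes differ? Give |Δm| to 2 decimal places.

Pogson: Δm = −2.5 log₁₀(ratio) = −2.5 log₁₀(31700) = −2.5 × 4.5011 = -11.253

|Δm| ≈ 11.25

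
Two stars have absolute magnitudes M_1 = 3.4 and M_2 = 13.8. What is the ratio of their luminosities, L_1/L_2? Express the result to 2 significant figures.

ΔM = M_1 − M_2 = -10.4
L_1/L_2 = 10^(−0.4 ΔM) = 10^4.160 = 14450

L_1/L_2 ≈ 14000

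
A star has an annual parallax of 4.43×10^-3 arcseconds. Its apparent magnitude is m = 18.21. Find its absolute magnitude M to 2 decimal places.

M ≈ 11.44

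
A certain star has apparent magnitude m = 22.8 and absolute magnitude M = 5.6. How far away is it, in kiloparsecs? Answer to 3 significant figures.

Distance modulus: m − M = 22.8 − (5.6) = 17.200
m − M = 5 log₁₀ d − 5
log₁₀ d = (m − M)/5 + 1 = 4.4400
d = 10^4.4400 = 27540 pc
= 27.54 kpc

d ≈ 27.5 kpc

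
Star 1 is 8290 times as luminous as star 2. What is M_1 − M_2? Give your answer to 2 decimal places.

M_1 − M_2 ≈ -9.80

Pogson: ΔM = −2.5 log₁₀(ratio) = −2.5 log₁₀(8290) = −2.5 × 3.9186 = -9.796
Star 1 is brighter, so it has the smaller magnitude: the difference is negative.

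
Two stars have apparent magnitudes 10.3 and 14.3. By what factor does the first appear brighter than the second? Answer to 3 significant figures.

39.8

Δm = 10.3 − (14.3) = -4.0
Flux ratio = 10^(−0.4 Δm) = 10^(−0.4 × -4.0) = 10^1.600 = 39.81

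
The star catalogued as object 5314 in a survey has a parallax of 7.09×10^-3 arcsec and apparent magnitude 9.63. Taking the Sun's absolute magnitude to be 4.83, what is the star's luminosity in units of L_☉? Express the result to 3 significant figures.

d = 1/p = 1/7.09×10^-3″ = 141.0 pc
M = m − 5 log₁₀ d + 5 = 9.63 − 5·2.1494 + 5 = 3.883
M − M_☉ = 3.883 − 4.83 = -0.947
L/L_☉ = 10^(−0.4 × -0.947) = 2.392

L/L_☉ ≈ 2.39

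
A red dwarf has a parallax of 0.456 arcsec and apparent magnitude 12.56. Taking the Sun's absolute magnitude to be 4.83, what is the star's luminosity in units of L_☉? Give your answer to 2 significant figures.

L/L_☉ ≈ 3.9×10^-5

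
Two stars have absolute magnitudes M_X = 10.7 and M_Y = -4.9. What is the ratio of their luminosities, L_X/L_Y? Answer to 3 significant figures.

ΔM = M_X − M_Y = 15.6
L_X/L_Y = 10^(−0.4 ΔM) = 10^-6.240 = 5.754×10^-7

L_X/L_Y ≈ 5.75×10^-7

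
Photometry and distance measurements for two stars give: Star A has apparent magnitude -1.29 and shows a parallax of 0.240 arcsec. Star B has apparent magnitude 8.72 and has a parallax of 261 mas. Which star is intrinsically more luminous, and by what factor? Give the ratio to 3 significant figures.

Star A is more luminous, by a factor of 11900.

Star A: d = 1/p = 1/0.240″ = 4.167 pc
Star A: M = m − 5 log₁₀ d + 5 = -1.29 − 5·0.6198 + 5 = 0.611
Star B: p = 261 mas = 0.261″ → d = 1/p = 3.831 pc
Star B: M = m − 5 log₁₀ d + 5 = 8.72 − 5·0.5834 + 5 = 10.803
ΔM = M_A − M_B = 0.611 − (10.803) = -10.192; smaller M is more luminous → Star A.
L ratio = 10^(0.4 |ΔM|) = 10^4.077 = 11940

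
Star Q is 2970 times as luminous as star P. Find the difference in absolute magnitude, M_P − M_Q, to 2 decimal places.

M_P − M_Q ≈ 8.68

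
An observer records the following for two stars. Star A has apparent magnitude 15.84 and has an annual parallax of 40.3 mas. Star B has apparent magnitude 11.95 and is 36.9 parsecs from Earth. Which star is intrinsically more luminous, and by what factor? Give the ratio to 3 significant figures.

Star A: p = 40.3 mas = 0.0403″ → d = 1/p = 24.81 pc
Star A: M = m − 5 log₁₀ d + 5 = 15.84 − 5·1.3947 + 5 = 13.867
Star B: M = m − 5 log₁₀ d + 5 = 11.95 − 5·1.5670 + 5 = 9.115
ΔM = M_A − M_B = 13.867 − (9.115) = 4.752; smaller M is more luminous → Star B.
L ratio = 10^(0.4 |ΔM|) = 10^1.901 = 79.55

Star B is more luminous, by a factor of 79.6.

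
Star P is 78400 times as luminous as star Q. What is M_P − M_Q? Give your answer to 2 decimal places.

M_P − M_Q ≈ -12.24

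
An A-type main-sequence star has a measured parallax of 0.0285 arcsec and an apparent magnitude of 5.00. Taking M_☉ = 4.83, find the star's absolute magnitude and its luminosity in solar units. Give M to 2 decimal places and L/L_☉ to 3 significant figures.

M ≈ 2.27; L/L_☉ ≈ 10.5

d = 1/p = 1/0.0285″ = 35.09 pc
M = m − 5 log₁₀ d + 5 = 5.00 − 5·1.5452 + 5 = 2.274
M − M_☉ = 2.274 − 4.83 = -2.556
L/L_☉ = 10^(−0.4 × -2.556) = 10.53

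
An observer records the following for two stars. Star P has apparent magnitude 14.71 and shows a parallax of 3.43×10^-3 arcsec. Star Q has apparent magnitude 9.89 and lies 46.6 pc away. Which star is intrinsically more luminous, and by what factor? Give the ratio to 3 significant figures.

Star Q is more luminous, by a factor of 2.16.

Star P: d = 1/p = 1/3.43×10^-3″ = 291.5 pc
Star P: M = m − 5 log₁₀ d + 5 = 14.71 − 5·2.4647 + 5 = 7.386
Star Q: M = m − 5 log₁₀ d + 5 = 9.89 − 5·1.6684 + 5 = 6.548
ΔM = M_P − M_Q = 7.386 − (6.548) = 0.838; smaller M is more luminous → Star Q.
L ratio = 10^(0.4 |ΔM|) = 10^0.335 = 2.165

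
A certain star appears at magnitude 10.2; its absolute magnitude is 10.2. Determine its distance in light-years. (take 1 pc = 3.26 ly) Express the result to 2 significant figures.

d ≈ 33 ly

Distance modulus: m − M = 10.2 − (10.2) = 0.000
m − M = 5 log₁₀ d − 5
log₁₀ d = (m − M)/5 + 1 = 1.0000
d = 10^1.0000 = 10.00 pc
= 32.60 ly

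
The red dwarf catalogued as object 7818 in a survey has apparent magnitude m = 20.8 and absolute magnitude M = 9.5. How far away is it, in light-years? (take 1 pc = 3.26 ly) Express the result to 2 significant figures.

d ≈ 5900 ly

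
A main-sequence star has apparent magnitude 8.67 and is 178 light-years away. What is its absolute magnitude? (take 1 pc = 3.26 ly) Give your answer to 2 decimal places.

M ≈ 4.98

d = 178 ly / 3.26 = 54.60 pc
5 log₁₀(d/10 pc) = 5 log₁₀(54.60) − 5 = 3.686
M = m − 5 log₁₀(d/10) = 8.67 − 3.686 = 4.984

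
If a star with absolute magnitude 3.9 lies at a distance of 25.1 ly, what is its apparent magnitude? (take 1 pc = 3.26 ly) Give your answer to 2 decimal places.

d = 25.1 ly / 3.26 = 7.699 pc
m = M + 5 log₁₀ d − 5 = 3.9 + 5·0.8865 − 5 = 3.332

m ≈ 3.33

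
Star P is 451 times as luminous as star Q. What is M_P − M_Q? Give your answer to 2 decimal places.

Pogson: ΔM = −2.5 log₁₀(ratio) = −2.5 log₁₀(451) = −2.5 × 2.6542 = -6.635
Star P is brighter, so it has the smaller magnitude: the difference is negative.

M_P − M_Q ≈ -6.64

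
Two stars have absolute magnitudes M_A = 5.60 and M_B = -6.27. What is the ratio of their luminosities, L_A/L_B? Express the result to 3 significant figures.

L_A/L_B ≈ 1.79×10^-5

ΔM = M_A − M_B = 11.87
L_A/L_B = 10^(−0.4 ΔM) = 10^-4.748 = 1.786×10^-5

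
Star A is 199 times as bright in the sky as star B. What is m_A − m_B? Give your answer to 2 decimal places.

m_A − m_B ≈ -5.75

Pogson: Δm = −2.5 log₁₀(ratio) = −2.5 log₁₀(199) = −2.5 × 2.2989 = -5.747
Star A is brighter, so it has the smaller magnitude: the difference is negative.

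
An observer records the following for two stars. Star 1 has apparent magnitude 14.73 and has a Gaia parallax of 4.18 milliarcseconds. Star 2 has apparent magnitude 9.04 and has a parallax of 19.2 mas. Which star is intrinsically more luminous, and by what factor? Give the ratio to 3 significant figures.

Star 2 is more luminous, by a factor of 8.95.

Star 1: p = 4.18 mas = 4.18×10^-3″ → d = 1/p = 239.2 pc
Star 1: M = m − 5 log₁₀ d + 5 = 14.73 − 5·2.3788 + 5 = 7.836
Star 2: p = 19.2 mas = 0.0192″ → d = 1/p = 52.08 pc
Star 2: M = m − 5 log₁₀ d + 5 = 9.04 − 5·1.7167 + 5 = 5.457
ΔM = M_1 − M_2 = 7.836 − (5.457) = 2.379; smaller M is more luminous → Star 2.
L ratio = 10^(0.4 |ΔM|) = 10^0.952 = 8.948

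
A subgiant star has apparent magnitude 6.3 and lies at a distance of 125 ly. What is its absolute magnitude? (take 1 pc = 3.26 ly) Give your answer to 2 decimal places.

d = 125 ly / 3.26 = 38.34 pc
5 log₁₀(d/10 pc) = 5 log₁₀(38.34) − 5 = 2.918
M = m − 5 log₁₀(d/10) = 6.3 − 2.918 = 3.382

M ≈ 3.38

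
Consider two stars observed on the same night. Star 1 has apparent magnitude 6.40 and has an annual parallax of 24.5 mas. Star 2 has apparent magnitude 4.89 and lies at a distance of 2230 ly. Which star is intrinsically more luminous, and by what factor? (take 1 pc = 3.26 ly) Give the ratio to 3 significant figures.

Star 1: p = 24.5 mas = 0.0245″ → d = 1/p = 40.82 pc
Star 1: M = m − 5 log₁₀ d + 5 = 6.40 − 5·1.6108 + 5 = 3.346
Star 2: d = 2230 ly / 3.26 = 684.0 pc
Star 2: M = m − 5 log₁₀ d + 5 = 4.89 − 5·2.8351 + 5 = -4.285
ΔM = M_1 − M_2 = 3.346 − (-4.285) = 7.631; smaller M is more luminous → Star 2.
L ratio = 10^(0.4 |ΔM|) = 10^3.053 = 1129

Star 2 is more luminous, by a factor of 1130.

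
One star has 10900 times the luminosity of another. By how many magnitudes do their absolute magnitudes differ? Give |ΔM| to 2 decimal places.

|ΔM| ≈ 10.09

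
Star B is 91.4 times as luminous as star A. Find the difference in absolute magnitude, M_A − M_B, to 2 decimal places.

M_A − M_B ≈ 4.90

Pogson: ΔM = −2.5 log₁₀(ratio) = −2.5 log₁₀(91.4) = −2.5 × 1.9609 = -4.902
Star B is brighter so has the smaller magnitude: M_A − M_B is positive.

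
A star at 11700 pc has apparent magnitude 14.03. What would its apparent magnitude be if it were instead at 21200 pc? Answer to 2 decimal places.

Flux ∝ 1/d², so Δm = 5 log₁₀(d₂/d₁) = 5 log₁₀(21200/11700) = 1.291
m₂ = m₁ + Δm = 14.03 + (1.291) = 15.321

m ≈ 15.32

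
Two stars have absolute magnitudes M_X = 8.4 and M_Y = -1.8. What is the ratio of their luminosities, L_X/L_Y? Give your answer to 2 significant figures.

ΔM = M_X − M_Y = 10.2
L_X/L_Y = 10^(−0.4 ΔM) = 10^-4.080 = 8.318×10^-5

L_X/L_Y ≈ 8.3×10^-5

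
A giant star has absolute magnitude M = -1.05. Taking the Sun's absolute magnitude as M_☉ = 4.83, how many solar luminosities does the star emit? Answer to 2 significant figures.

M − M_☉ = -1.05 − 4.83 = -5.880
L/L_☉ = 10^(−0.4 (M − M_☉)) = 10^2.352 = 224.9

L/L_☉ ≈ 220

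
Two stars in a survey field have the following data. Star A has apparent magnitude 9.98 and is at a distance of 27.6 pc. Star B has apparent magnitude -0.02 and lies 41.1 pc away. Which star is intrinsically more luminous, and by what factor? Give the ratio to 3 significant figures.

Star B is more luminous, by a factor of 22200.

Star A: M = m − 5 log₁₀ d + 5 = 9.98 − 5·1.4409 + 5 = 7.775
Star B: M = m − 5 log₁₀ d + 5 = -0.02 − 5·1.6138 + 5 = -3.089
ΔM = M_A − M_B = 7.775 − (-3.089) = 10.865; smaller M is more luminous → Star B.
L ratio = 10^(0.4 |ΔM|) = 10^4.346 = 22180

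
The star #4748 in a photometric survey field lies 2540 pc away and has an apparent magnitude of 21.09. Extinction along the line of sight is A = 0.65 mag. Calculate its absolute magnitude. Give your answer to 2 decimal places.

M ≈ 8.42

5 log₁₀(d/10 pc) = 5 log₁₀(2540) − 5 = 12.024
M = m − 5 log₁₀(d/10) − A = 21.09 − 12.024 − 0.65 = 8.416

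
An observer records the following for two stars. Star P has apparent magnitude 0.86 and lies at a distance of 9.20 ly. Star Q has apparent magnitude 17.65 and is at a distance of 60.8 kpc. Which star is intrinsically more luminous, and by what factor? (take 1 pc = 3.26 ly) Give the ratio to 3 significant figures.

Star Q is more luminous, by a factor of 89.3.

Star P: d = 9.20 ly / 3.26 = 2.822 pc
Star P: M = m − 5 log₁₀ d + 5 = 0.86 − 5·0.4506 + 5 = 3.607
Star Q: d = 60.8 kpc = 60800 pc
Star Q: M = m − 5 log₁₀ d + 5 = 17.65 − 5·4.7839 + 5 = -1.270
ΔM = M_P − M_Q = 3.607 − (-1.270) = 4.877; smaller M is more luminous → Star Q.
L ratio = 10^(0.4 |ΔM|) = 10^1.951 = 89.26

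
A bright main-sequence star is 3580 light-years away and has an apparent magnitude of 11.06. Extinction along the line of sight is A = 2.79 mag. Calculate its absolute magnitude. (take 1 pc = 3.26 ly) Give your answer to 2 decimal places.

M ≈ -1.93

d = 3580 ly / 3.26 = 1098 pc
5 log₁₀(d/10 pc) = 5 log₁₀(1098) − 5 = 10.203
M = m − 5 log₁₀(d/10) − A = 11.06 − 10.203 − 2.79 = -1.933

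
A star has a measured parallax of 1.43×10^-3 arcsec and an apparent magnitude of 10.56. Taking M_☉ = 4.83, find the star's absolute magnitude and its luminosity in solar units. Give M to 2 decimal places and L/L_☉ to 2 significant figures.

M ≈ 1.34; L/L_☉ ≈ 25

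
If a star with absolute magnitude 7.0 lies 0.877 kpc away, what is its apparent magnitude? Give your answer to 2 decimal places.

m ≈ 16.71

d = 0.877 kpc = 877.0 pc
m = M + 5 log₁₀ d − 5 = 7.0 + 5·2.9430 − 5 = 16.715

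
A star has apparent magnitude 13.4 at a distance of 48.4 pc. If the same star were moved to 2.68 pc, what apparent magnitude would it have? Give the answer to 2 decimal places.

Flux ∝ 1/d², so Δm = 5 log₁₀(d₂/d₁) = 5 log₁₀(2.68/48.4) = -6.284
m₂ = m₁ + Δm = 13.4 + (-6.284) = 7.116

m ≈ 7.12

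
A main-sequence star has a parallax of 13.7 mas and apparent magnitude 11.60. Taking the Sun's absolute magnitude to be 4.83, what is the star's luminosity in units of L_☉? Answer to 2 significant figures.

L/L_☉ ≈ 0.10

d = 1/p = 1000/13.7 mas = 72.99 pc
M = m − 5 log₁₀ d + 5 = 11.60 − 5·1.8633 + 5 = 7.284
M − M_☉ = 7.284 − 4.83 = 2.454
L/L_☉ = 10^(−0.4 × 2.454) = 0.1044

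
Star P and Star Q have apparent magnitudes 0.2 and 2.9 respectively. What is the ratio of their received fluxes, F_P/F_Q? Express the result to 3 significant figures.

F_P/F_Q ≈ 12.0

Magnitude difference = -2.7
Flux ratio = 10^(−0.4 Δm) = 10^(−0.4 × -2.7) = 10^1.080 = 12.02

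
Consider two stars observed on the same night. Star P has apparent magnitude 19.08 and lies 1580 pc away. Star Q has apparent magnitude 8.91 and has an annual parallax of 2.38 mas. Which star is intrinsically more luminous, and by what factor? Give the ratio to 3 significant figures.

Star Q is more luminous, by a factor of 827.

Star P: M = m − 5 log₁₀ d + 5 = 19.08 − 5·3.1987 + 5 = 8.087
Star Q: p = 2.38 mas = 2.38×10^-3″ → d = 1/p = 420.2 pc
Star Q: M = m − 5 log₁₀ d + 5 = 8.91 − 5·2.6234 + 5 = 0.793
ΔM = M_P − M_Q = 8.087 − (0.793) = 7.294; smaller M is more luminous → Star Q.
L ratio = 10^(0.4 |ΔM|) = 10^2.918 = 827.1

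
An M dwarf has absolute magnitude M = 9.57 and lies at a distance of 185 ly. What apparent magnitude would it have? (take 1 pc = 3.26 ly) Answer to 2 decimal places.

m ≈ 13.34

d = 185 ly / 3.26 = 56.75 pc
m = M + 5 log₁₀ d − 5 = 9.57 + 5·1.7540 − 5 = 13.340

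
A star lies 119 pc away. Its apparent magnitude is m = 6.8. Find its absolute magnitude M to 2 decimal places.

5 log₁₀(d/10 pc) = 5 log₁₀(119.0) − 5 = 5.378
M = m − 5 log₁₀(d/10) = 6.8 − 5.378 = 1.422

M ≈ 1.42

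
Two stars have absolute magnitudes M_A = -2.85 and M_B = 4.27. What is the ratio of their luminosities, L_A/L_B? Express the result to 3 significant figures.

L_A/L_B ≈ 705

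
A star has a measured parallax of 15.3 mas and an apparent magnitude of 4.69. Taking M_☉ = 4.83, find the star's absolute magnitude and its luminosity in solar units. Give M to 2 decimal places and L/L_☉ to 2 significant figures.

d = 1/p = 1000/15.3 mas = 65.36 pc
M = m − 5 log₁₀ d + 5 = 4.69 − 5·1.8153 + 5 = 0.613
M − M_☉ = 0.613 − 4.83 = -4.217
L/L_☉ = 10^(−0.4 × -4.217) = 48.60

M ≈ 0.61; L/L_☉ ≈ 49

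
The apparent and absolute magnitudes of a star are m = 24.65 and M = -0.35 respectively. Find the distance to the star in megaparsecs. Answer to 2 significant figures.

d ≈ 1.0 Mpc

μ = m − M = 25.000
m − M = 5 log₁₀ d − 5
log₁₀ d = (m − M)/5 + 1 = 6.0000
d = 10^6.0000 = 1.000×10^6 pc
= 1.000 Mpc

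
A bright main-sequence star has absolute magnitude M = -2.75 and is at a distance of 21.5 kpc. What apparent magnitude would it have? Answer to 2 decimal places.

m ≈ 13.91

d = 21.5 kpc = 21500 pc
m = M + 5 log₁₀ d − 5 = -2.75 + 5·4.3324 − 5 = 13.912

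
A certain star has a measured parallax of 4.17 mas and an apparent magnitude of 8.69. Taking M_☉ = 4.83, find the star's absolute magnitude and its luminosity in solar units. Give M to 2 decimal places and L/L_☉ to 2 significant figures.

M ≈ 1.79; L/L_☉ ≈ 16

d = 1/p = 1000/4.17 mas = 239.8 pc
M = m − 5 log₁₀ d + 5 = 8.69 − 5·2.3799 + 5 = 1.791
M − M_☉ = 1.791 − 4.83 = -3.039
L/L_☉ = 10^(−0.4 × -3.039) = 16.43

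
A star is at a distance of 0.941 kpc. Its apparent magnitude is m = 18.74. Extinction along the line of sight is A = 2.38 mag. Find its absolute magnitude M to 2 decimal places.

d = 0.941 kpc = 941.0 pc
5 log₁₀(d/10 pc) = 5 log₁₀(941.0) − 5 = 9.868
M = m − 5 log₁₀(d/10) − A = 18.74 − 9.868 − 2.38 = 6.492

M ≈ 6.49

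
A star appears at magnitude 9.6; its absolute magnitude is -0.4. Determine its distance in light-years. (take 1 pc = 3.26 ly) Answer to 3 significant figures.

μ = m − M = 10.000
m − M = 5 log₁₀ d − 5
log₁₀ d = (m − M)/5 + 1 = 3.0000
d = 10^3.0000 = 1000 pc
= 3260 ly

d ≈ 3260 ly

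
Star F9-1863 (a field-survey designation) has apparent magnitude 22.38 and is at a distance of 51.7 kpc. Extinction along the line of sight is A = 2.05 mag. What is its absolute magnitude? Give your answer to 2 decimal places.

d = 51.7 kpc = 51700 pc
5 log₁₀(d/10 pc) = 5 log₁₀(51700) − 5 = 18.567
M = m − 5 log₁₀(d/10) − A = 22.38 − 18.567 − 2.05 = 1.763

M ≈ 1.76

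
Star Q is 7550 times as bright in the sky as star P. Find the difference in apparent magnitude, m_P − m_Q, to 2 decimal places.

m_P − m_Q ≈ 9.69

Pogson: Δm = −2.5 log₁₀(ratio) = −2.5 log₁₀(7550) = −2.5 × 3.8779 = -9.695
Star Q is brighter so has the smaller magnitude: m_P − m_Q is positive.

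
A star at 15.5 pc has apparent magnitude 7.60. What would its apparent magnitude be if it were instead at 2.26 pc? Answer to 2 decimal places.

m ≈ 3.42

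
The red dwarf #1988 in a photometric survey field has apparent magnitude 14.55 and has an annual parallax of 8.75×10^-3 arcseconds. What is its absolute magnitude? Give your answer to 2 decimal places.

M ≈ 9.26

d = 1/p = 1/8.75×10^-3″ = 114.3 pc
5 log₁₀(d/10 pc) = 5 log₁₀(114.3) − 5 = 5.290
M = m − 5 log₁₀(d/10) = 14.55 − 5.290 = 9.260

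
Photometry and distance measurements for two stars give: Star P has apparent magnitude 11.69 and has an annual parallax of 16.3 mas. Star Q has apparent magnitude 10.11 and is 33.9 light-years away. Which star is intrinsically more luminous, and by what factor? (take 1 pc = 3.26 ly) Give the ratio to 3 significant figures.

Star P: p = 16.3 mas = 0.0163″ → d = 1/p = 61.35 pc
Star P: M = m − 5 log₁₀ d + 5 = 11.69 − 5·1.7878 + 5 = 7.751
Star Q: d = 33.9 ly / 3.26 = 10.40 pc
Star Q: M = m − 5 log₁₀ d + 5 = 10.11 − 5·1.0170 + 5 = 10.025
ΔM = M_P − M_Q = 7.751 − (10.025) = -2.274; smaller M is more luminous → Star P.
L ratio = 10^(0.4 |ΔM|) = 10^0.910 = 8.122

Star P is more luminous, by a factor of 8.12.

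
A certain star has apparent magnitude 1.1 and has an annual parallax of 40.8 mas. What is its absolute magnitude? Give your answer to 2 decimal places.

p = 40.8 mas = 0.0408″ → d = 1/p = 24.51 pc
5 log₁₀(d/10 pc) = 5 log₁₀(24.51) − 5 = 1.947
M = m − 5 log₁₀(d/10) = 1.1 − 1.947 = -0.847

M ≈ -0.85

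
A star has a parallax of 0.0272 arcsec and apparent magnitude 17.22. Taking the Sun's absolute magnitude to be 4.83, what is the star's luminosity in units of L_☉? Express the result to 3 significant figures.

L/L_☉ ≈ 1.50×10^-4

d = 1/p = 1/0.0272″ = 36.76 pc
M = m − 5 log₁₀ d + 5 = 17.22 − 5·1.5654 + 5 = 14.393
M − M_☉ = 14.393 − 4.83 = 9.563
L/L_☉ = 10^(−0.4 × 9.563) = 1.496×10^-4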